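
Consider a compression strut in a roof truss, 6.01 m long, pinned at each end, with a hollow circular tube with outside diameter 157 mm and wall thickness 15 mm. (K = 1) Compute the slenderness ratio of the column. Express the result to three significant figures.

Inner diameter d_i = 157 − 2×15 = 127.0 mm
I = π(d_o⁴ − d_i⁴)/64 = π(157⁴ − 127.0⁴)/64 = 1.705×10^7 mm⁴
A = 6.692×10^3 mm²;  r_min = √(I/A) = √(1.705×10^7/6.692×10^3) = 50.48 mm
L_e = K·L = 1 × 6.01 m = 6.010 m = 6010.0 mm
λ = L_e / r_min = 6010.0 / 50.48 = 119

λ ≈ 119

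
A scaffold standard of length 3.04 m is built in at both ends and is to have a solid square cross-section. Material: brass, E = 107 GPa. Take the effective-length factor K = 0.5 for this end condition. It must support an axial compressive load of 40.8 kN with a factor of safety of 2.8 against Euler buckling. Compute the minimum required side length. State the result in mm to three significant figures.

a ≈ 41.6 mm

Required P_cr = n·P = 2.8 × 40.8 = 114.2 kN
L_e = K·L = 0.5 × 3.04 = 1.520 m
Required I = P_cr·L_e²/(π²E) = 1.142×10^5 × 1.520² / (π² × 1.07×10^11) = 2.499×10^-7 m⁴
I_req = 2.499×10^5 mm⁴
Solid square: I = a⁴/12  ⇒  a = (12I)^(1/4) = (12×2.499×10^5)^(1/4) = 41.6 mm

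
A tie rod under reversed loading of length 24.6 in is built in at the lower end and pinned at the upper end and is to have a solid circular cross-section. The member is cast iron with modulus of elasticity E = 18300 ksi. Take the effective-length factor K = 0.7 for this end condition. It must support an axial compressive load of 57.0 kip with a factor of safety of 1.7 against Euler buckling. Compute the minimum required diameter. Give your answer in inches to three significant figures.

d ≈ 1.34 in

Required P_cr = n·P = 1.7 × 57.0 = 96.90 kip
L_e = K·L = 0.7 × 24.6 = 17.22 in
Required I = P_cr·L_e²/(π²E) = 9.690×10^4 × 17.22² / (π² × 1.83×10^7) = 0.1591 in⁴
Solid circle: I = πd⁴/64  ⇒  d = (64I/π)^(1/4) = (64×0.1591/π)^(1/4) = 1.34 in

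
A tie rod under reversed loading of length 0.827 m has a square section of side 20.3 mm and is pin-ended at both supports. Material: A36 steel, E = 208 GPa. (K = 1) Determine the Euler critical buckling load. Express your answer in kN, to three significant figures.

P_cr ≈ 42.5 kN

I = a⁴/12 = 20.3⁴/12 = 1.415×10^4 mm⁴
I = 1.415×10^4 mm⁴ = 1.415×10^-8 m⁴
Effective length L_e = K·L = 1 × 0.827 = 0.8270 m
P_cr = π²EI / L_e² = π² × 208×10⁹ × 1.415×10^-8 / 0.8270² = 4.248×10^4 N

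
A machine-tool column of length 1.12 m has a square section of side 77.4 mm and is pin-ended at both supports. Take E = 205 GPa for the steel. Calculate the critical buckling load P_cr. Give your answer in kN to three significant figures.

P_cr ≈ 4820 kN

I = a⁴/12 = 77.4⁴/12 = 2.991×10^6 mm⁴
I = 2.991×10^6 mm⁴ = 2.991×10^-6 m⁴
Effective length L_e = K·L = 1 × 1.12 = 1.120 m
P_cr = π²EI / L_e² = π² × 205×10⁹ × 2.991×10^-6 / 1.120² = 4.824×10^6 N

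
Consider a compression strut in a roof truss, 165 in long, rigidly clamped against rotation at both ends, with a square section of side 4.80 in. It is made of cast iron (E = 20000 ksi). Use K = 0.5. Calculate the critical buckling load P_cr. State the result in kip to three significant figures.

P_cr ≈ 1280 kip

I = a⁴/12 = 4.80⁴/12 = 44.24 in⁴
Effective length L_e = K·L = 0.5 × 165 = 82.50 in
P_cr = π²EI / L_e² = π² × 20000×10³ × 44.24 / 82.50² = 1.283×10^6 lb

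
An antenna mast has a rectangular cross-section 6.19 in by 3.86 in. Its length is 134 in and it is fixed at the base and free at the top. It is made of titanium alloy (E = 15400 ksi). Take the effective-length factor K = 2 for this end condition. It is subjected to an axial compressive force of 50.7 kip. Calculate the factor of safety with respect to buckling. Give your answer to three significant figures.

Buckling occurs about the weak axis: I_min = h·b³/12 with b = 3.86 in (the shorter side).
I_min = 6.19×3.86³/12 = 29.67 in⁴
Effective length L_e = K·L = 2 × 134 = 268.0 in
P_cr = π²EI / L_e² = π² × 15400×10³ × 29.67 / 268.0² = 6.278×10^4 lb
Factor of safety n = P_cr / P = 62.780 / 50.7 = 1.24

n ≈ 1.24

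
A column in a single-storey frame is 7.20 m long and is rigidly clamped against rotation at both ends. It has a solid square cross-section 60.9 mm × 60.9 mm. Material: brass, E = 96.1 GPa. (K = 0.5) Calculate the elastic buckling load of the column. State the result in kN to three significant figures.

P_cr ≈ 83.9 kN

I = a⁴/12 = 60.9⁴/12 = 1.146×10^6 mm⁴
I = 1.146×10^6 mm⁴ = 1.146×10^-6 m⁴
Effective length L_e = K·L = 0.5 × 7.20 = 3.600 m
P_cr = π²EI / L_e² = π² × 96.1×10⁹ × 1.146×10^-6 / 3.600² = 8.389×10^4 N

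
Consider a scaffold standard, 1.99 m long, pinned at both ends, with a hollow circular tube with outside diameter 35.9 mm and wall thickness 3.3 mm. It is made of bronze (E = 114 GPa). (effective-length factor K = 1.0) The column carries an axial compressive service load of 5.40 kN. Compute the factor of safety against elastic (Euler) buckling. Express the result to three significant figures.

Inner diameter d_i = 35.9 − 2×3.3 = 29.30 mm
I = π(d_o⁴ − d_i⁴)/64 = π(35.9⁴ − 29.30⁴)/64 = 4.536×10^4 mm⁴
I = 4.536×10^4 mm⁴ = 4.536×10^-8 m⁴
Effective length L_e = K·L = 1 × 1.99 = 1.990 m
P_cr = π²EI / L_e² = π² × 114×10⁹ × 4.536×10^-8 / 1.990² = 1.289×10^4 N
Factor of safety n = P_cr / P = 12.887 / 5.40 = 2.39

n ≈ 2.39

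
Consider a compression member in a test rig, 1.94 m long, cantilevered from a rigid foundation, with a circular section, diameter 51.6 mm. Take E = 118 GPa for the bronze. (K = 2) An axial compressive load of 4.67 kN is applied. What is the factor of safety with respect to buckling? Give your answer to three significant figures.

I = πd⁴/64 = π×51.6⁴/64 = 3.480×10^5 mm⁴
I = 3.480×10^5 mm⁴ = 3.480×10^-7 m⁴
Effective length L_e = K·L = 2 × 1.94 = 3.880 m
P_cr = π²EI / L_e² = π² × 118×10⁹ × 3.480×10^-7 / 3.880² = 2.692×10^4 N
Factor of safety n = P_cr / P = 26.921 / 4.67 = 5.76

n ≈ 5.76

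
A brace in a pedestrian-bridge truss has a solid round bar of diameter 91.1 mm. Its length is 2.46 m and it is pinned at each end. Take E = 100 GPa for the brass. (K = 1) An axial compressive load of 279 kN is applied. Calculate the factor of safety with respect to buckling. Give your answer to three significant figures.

I = πd⁴/64 = π×91.1⁴/64 = 3.381×10^6 mm⁴
I = 3.381×10^6 mm⁴ = 3.381×10^-6 m⁴
Effective length L_e = K·L = 1 × 2.46 = 2.460 m
P_cr = π²EI / L_e² = π² × 100×10⁹ × 3.381×10^-6 / 2.460² = 5.514×10^5 N
Factor of safety n = P_cr / P = 551.41 / 279 = 1.98

n ≈ 1.98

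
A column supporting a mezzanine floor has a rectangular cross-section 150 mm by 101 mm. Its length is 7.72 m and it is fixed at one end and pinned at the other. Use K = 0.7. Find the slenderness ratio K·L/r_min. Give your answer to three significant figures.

For a rectangle r_min = b/√12 = 101/√12 = 29.16 mm
L_e = K·L = 0.7 × 7.72 m = 5.404 m = 5404.0 mm
λ = L_e / r_min = 5404.0 / 29.16 = 185

λ ≈ 185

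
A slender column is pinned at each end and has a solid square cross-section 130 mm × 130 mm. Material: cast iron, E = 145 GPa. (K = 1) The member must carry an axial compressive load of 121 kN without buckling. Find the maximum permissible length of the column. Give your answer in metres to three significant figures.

I = a⁴/12 = 130⁴/12 = 2.380×10^7 mm⁴
I = 2.380×10^-5 m⁴
At the buckling limit P_cr = P = 1.210×10^5 N
From P_cr = π²EI/(K·L)²:  L = (1/K)·√(π²EI/P_cr) = (1/1)·√(π²×1.45×10^11×2.380×10^-5/1.210×10^5)
L = 16.8 m

L_max ≈ 16.8 m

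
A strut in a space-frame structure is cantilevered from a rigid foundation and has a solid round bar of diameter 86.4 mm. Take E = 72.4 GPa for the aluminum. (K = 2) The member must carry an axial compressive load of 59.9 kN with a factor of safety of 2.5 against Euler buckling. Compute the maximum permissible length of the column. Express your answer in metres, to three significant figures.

L_max ≈ 1.81 m

I = πd⁴/64 = π×86.4⁴/64 = 2.735×10^6 mm⁴
I = 2.735×10^-6 m⁴
Required critical load P_cr = n·P = 2.5 × 59.9 = 149.8 kN = 1.498×10^5 N
From P_cr = π²EI/(K·L)²:  L = (1/K)·√(π²EI/P_cr) = (1/2)·√(π²×7.24×10^10×2.735×10^-6/1.498×10^5)
L = 1.81 m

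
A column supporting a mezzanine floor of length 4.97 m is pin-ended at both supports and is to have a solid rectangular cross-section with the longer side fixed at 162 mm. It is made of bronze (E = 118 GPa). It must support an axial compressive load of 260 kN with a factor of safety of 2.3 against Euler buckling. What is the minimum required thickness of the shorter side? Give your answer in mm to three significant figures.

b ≈ 97.9 mm

Required P_cr = n·P = 2.3 × 260 = 598.0 kN
L_e = K·L = 1 × 4.97 = 4.970 m
Required I = P_cr·L_e²/(π²E) = 5.980×10^5 × 4.970² / (π² × 1.18×10^11) = 1.268×10^-5 m⁴
I_req = 1.268×10^7 mm⁴
Rectangle, weak axis: I_min = h·b³/12 with h = 162 mm fixed  ⇒  b = (12I/h)^(1/3) = 97.9 mm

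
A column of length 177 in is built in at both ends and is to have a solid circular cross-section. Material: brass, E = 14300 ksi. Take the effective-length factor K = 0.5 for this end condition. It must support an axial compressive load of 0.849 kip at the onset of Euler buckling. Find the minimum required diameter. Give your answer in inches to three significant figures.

L_e = K·L = 0.5 × 177 = 88.50 in
Required I = P_cr·L_e²/(π²E) = 849.0 × 88.50² / (π² × 1.43×10^7) = 4.711×10^-2 in⁴
Solid circle: I = πd⁴/64  ⇒  d = (64I/π)^(1/4) = (64×4.711×10^-2/π)^(1/4) = 0.990 in

d ≈ 0.990 in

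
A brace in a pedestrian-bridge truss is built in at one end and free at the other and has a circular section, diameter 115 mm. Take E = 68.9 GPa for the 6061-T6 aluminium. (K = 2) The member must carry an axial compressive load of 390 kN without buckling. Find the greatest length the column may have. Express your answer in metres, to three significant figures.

L_max ≈ 1.93 m

I = πd⁴/64 = π×115⁴/64 = 8.585×10^6 mm⁴
I = 8.585×10^-6 m⁴
At the buckling limit P_cr = P = 3.900×10^5 N
From P_cr = π²EI/(K·L)²:  L = (1/K)·√(π²EI/P_cr) = (1/2)·√(π²×6.89×10^10×8.585×10^-6/3.900×10^5)
L = 1.93 m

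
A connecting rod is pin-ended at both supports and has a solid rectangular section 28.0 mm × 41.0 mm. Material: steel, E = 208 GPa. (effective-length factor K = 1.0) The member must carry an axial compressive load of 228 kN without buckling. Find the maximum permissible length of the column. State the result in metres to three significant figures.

L_max ≈ 0.822 m

Buckling occurs about the weak axis: I_min = h·b³/12 with b = 28.0 mm (the shorter side).
I_min = 41.0×28.0³/12 = 7.500×10^4 mm⁴
I = 7.500×10^-8 m⁴
At the buckling limit P_cr = P = 2.280×10^5 N
From P_cr = π²EI/(K·L)²:  L = (1/K)·√(π²EI/P_cr) = (1/1)·√(π²×2.08×10^11×7.500×10^-8/2.280×10^5)
L = 0.822 m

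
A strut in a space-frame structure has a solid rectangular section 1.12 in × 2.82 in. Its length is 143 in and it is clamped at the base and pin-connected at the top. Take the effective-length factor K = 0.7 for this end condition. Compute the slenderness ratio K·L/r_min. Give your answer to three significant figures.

For a rectangle r_min = b/√12 = 1.12/√12 = 0.3233 in
L_e = K·L = 0.7 × 143 = 100.1 in
λ = L_e / r_min = 100.10 / 0.3233 = 310

λ ≈ 310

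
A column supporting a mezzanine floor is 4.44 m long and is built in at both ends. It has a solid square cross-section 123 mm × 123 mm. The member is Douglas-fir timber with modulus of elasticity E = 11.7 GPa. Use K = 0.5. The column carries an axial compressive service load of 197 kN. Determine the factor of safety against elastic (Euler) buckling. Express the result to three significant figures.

I = a⁴/12 = 123⁴/12 = 1.907×10^7 mm⁴
I = 1.907×10^7 mm⁴ = 1.907×10^-5 m⁴
Effective length L_e = K·L = 0.5 × 4.44 = 2.220 m
P_cr = π²EI / L_e² = π² × 11.7×10⁹ × 1.907×10^-5 / 2.220² = 4.469×10^5 N
Factor of safety n = P_cr / P = 446.91 / 197 = 2.27

n ≈ 2.27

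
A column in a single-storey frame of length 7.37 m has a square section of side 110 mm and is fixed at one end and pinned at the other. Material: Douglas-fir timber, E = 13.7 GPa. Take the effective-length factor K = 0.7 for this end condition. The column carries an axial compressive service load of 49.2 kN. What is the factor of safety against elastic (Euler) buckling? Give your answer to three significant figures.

n ≈ 1.26

I = a⁴/12 = 110⁴/12 = 1.220×10^7 mm⁴
I = 1.220×10^7 mm⁴ = 1.220×10^-5 m⁴
Effective length L_e = K·L = 0.7 × 7.37 = 5.159 m
P_cr = π²EI / L_e² = π² × 13.7×10⁹ × 1.220×10^-5 / 5.159² = 6.198×10^4 N
Factor of safety n = P_cr / P = 61.984 / 49.2 = 1.26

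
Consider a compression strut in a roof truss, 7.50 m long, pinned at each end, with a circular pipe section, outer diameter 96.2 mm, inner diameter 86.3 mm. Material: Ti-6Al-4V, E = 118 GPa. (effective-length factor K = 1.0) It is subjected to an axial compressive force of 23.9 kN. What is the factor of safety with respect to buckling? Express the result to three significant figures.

d_o = 96.2 mm, d_i = 86.3 mm
I = π(d_o⁴ − d_i⁴)/64 = π(96.2⁴ − 86.30⁴)/64 = 1.481×10^6 mm⁴
I = 1.481×10^6 mm⁴ = 1.481×10^-6 m⁴
Effective length L_e = K·L = 1 × 7.50 = 7.500 m
P_cr = π²EI / L_e² = π² × 118×10⁹ × 1.481×10^-6 / 7.500² = 3.067×10^4 N
Factor of safety n = P_cr / P = 30.669 / 23.9 = 1.28

n ≈ 1.28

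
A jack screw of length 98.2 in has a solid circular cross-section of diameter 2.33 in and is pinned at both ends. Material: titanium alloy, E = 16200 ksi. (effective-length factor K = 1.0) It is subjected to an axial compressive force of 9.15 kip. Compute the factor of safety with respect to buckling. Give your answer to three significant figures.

n ≈ 2.62

I = πd⁴/64 = π×2.33⁴/64 = 1.447 in⁴
Effective length L_e = K·L = 1 × 98.2 = 98.20 in
P_cr = π²EI / L_e² = π² × 16200×10³ × 1.447 / 98.20² = 2.399×10^4 lb
Factor of safety n = P_cr / P = 23.988 / 9.15 = 2.62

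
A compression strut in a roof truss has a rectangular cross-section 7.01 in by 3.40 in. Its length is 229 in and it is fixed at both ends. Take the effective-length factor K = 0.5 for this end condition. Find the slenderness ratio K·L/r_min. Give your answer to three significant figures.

λ ≈ 117

For a rectangle r_min = b/√12 = 3.40/√12 = 0.9815 in
L_e = K·L = 0.5 × 229 = 114.5 in
λ = L_e / r_min = 114.50 / 0.9815 = 117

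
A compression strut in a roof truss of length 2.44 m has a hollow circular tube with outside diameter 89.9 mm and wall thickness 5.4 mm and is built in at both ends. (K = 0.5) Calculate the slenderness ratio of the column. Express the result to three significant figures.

Inner diameter d_i = 89.9 − 2×5.4 = 79.10 mm
I = π(d_o⁴ − d_i⁴)/64 = π(89.9⁴ − 79.10⁴)/64 = 1.285×10^6 mm⁴
A = 1.434×10^3 mm²;  r_min = √(I/A) = √(1.285×10^6/1.434×10^3) = 29.94 mm
L_e = K·L = 0.5 × 2.44 m = 1.220 m = 1220.0 mm
λ = L_e / r_min = 1220.0 / 29.94 = 40.8

λ ≈ 40.8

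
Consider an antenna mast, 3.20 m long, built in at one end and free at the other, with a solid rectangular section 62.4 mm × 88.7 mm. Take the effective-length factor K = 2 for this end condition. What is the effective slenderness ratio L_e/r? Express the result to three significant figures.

λ ≈ 355

Buckling occurs about the weak axis: I_min = h·b³/12 with b = 62.4 mm (the shorter side).
I_min = 88.7×62.4³/12 = 1.796×10^6 mm⁴
A = 5.535×10^3 mm²;  r_min = √(I/A) = √(1.796×10^6/5.535×10^3) = 18.01 mm
L_e = K·L = 2 × 3.20 m = 6.400 m = 6400.0 mm
λ = L_e / r_min = 6400.0 / 18.01 = 355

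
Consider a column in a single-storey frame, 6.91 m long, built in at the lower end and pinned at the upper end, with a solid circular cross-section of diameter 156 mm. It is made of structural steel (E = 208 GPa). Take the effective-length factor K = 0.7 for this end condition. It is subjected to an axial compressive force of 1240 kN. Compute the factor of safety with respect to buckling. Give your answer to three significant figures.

I = πd⁴/64 = π×156⁴/64 = 2.907×10^7 mm⁴
I = 2.907×10^7 mm⁴ = 2.907×10^-5 m⁴
Effective length L_e = K·L = 0.7 × 6.91 = 4.837 m
P_cr = π²EI / L_e² = π² × 208×10⁹ × 2.907×10^-5 / 4.837² = 2.551×10^6 N
Factor of safety n = P_cr / P = 2550.8 / 1240 = 2.06

n ≈ 2.06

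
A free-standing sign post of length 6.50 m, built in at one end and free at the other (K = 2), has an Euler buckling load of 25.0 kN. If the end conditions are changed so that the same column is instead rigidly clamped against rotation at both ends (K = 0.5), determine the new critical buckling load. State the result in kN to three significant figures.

P_cr ≈ 400 kN

P_cr ∝ 1/K², so P_cr,new = P_cr,old × (K_old/K_new)² = 25.0 × (2/0.5)²
= 25.0 × 16.00 = 400 kN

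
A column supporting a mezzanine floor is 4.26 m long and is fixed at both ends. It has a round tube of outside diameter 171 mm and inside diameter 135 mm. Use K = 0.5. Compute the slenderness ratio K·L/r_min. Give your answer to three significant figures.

λ ≈ 39.1

d_o = 171 mm, d_i = 135 mm
I = π(d_o⁴ − d_i⁴)/64 = π(171⁴ − 135.0⁴)/64 = 2.567×10^7 mm⁴
A = 8.652×10^3 mm²;  r_min = √(I/A) = √(2.567×10^7/8.652×10^3) = 54.47 mm
L_e = K·L = 0.5 × 4.26 m = 2.130 m = 2130.0 mm
λ = L_e / r_min = 2130.0 / 54.47 = 39.1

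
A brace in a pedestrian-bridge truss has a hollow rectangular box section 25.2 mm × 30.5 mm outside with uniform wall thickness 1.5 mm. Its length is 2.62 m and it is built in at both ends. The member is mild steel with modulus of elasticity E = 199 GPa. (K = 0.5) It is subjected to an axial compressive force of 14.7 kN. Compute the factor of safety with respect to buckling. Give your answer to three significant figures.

Inner dimensions: h_i = 30.5 − 2×1.5 = 27.50 mm, b_i = 25.2 − 2×1.5 = 22.20 mm
Weak-axis I_min = (h_o·b_o³ − h_i·b_i³)/12 with b_o = 25.2, b_i = 22.20 mm (shorter outer/inner sides).
I_min = (30.5×25.2³ − 27.50×22.20³)/12 = 1.560×10^4 mm⁴
I = 1.560×10^4 mm⁴ = 1.560×10^-8 m⁴
Effective length L_e = K·L = 0.5 × 2.62 = 1.310 m
P_cr = π²EI / L_e² = π² × 199×10⁹ × 1.560×10^-8 / 1.310² = 1.786×10^4 N
Factor of safety n = P_cr / P = 17.855 / 14.7 = 1.21

n ≈ 1.21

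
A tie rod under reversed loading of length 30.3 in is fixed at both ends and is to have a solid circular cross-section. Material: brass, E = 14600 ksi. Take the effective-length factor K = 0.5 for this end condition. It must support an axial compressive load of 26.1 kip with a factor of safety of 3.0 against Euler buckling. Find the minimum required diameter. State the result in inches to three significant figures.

d ≈ 1.26 in

Required P_cr = n·P = 3.0 × 26.1 = 78.30 kip
L_e = K·L = 0.5 × 30.3 = 15.15 in
Required I = P_cr·L_e²/(π²E) = 7.830×10^4 × 15.15² / (π² × 1.46×10^7) = 0.1247 in⁴
Solid circle: I = πd⁴/64  ⇒  d = (64I/π)^(1/4) = (64×0.1247/π)^(1/4) = 1.26 in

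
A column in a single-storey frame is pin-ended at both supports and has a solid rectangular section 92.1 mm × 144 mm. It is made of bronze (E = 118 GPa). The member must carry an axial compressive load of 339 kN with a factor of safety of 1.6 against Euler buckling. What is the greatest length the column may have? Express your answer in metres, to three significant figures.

Buckling occurs about the weak axis: I_min = h·b³/12 with b = 92.1 mm (the shorter side).
I_min = 144×92.1³/12 = 9.375×10^6 mm⁴
I = 9.375×10^-6 m⁴
Required critical load P_cr = n·P = 1.6 × 339 = 542.4 kN = 5.424×10^5 N
From P_cr = π²EI/(K·L)²:  L = (1/K)·√(π²EI/P_cr) = (1/1)·√(π²×1.18×10^11×9.375×10^-6/5.424×10^5)
L = 4.49 m

L_max ≈ 4.49 m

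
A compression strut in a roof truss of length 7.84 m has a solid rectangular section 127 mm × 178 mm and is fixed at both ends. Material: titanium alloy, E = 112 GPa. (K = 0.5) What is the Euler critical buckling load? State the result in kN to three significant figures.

P_cr ≈ 2190 kN

Buckling occurs about the weak axis: I_min = h·b³/12 with b = 127 mm (the shorter side).
I_min = 178×127³/12 = 3.038×10^7 mm⁴
I = 3.038×10^7 mm⁴ = 3.038×10^-5 m⁴
Effective length L_e = K·L = 0.5 × 7.84 = 3.920 m
P_cr = π²EI / L_e² = π² × 112×10⁹ × 3.038×10^-5 / 3.920² = 2.186×10^6 N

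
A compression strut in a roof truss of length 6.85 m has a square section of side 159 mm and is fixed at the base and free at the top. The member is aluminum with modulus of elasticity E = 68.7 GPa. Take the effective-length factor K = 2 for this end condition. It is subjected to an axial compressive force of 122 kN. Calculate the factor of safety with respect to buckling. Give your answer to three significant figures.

n ≈ 1.58

I = a⁴/12 = 159⁴/12 = 5.326×10^7 mm⁴
I = 5.326×10^7 mm⁴ = 5.326×10^-5 m⁴
Effective length L_e = K·L = 2 × 6.85 = 13.70 m
P_cr = π²EI / L_e² = π² × 68.7×10⁹ × 5.326×10^-5 / 13.70² = 1.924×10^5 N
Factor of safety n = P_cr / P = 192.41 / 122 = 1.58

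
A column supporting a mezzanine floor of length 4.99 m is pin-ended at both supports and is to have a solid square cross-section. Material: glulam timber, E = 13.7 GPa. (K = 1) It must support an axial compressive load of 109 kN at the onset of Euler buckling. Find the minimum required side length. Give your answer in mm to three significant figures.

a ≈ 125 mm

L_e = K·L = 1 × 4.99 = 4.990 m
Required I = P_cr·L_e²/(π²E) = 1.090×10^5 × 4.990² / (π² × 1.37×10^10) = 2.007×10^-5 m⁴
I_req = 2.007×10^7 mm⁴
Solid square: I = a⁴/12  ⇒  a = (12I)^(1/4) = (12×2.007×10^7)^(1/4) = 125 mm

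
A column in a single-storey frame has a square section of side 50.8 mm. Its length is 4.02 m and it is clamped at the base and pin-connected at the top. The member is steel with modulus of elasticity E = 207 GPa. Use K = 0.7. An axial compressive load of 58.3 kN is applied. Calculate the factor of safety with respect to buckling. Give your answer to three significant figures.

n ≈ 2.46

I = a⁴/12 = 50.8⁴/12 = 5.550×10^5 mm⁴
I = 5.550×10^5 mm⁴ = 5.550×10^-7 m⁴
Effective length L_e = K·L = 0.7 × 4.02 = 2.814 m
P_cr = π²EI / L_e² = π² × 207×10⁹ × 5.550×10^-7 / 2.814² = 1.432×10^5 N
Factor of safety n = P_cr / P = 143.18 / 58.3 = 2.46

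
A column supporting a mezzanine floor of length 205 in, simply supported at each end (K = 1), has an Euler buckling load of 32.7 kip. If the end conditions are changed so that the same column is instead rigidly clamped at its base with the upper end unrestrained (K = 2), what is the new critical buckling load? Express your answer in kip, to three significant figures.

P_cr ≈ 8.18 kip

P_cr ∝ 1/K², so P_cr,new = P_cr,old × (K_old/K_new)² = 32.7 × (1/2)²
= 32.7 × 0.2500 = 8.18 kip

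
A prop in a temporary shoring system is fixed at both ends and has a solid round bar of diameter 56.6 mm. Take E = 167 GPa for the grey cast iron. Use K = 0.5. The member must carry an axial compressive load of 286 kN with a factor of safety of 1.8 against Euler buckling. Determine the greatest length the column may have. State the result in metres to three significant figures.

I = πd⁴/64 = π×56.6⁴/64 = 5.038×10^5 mm⁴
I = 5.038×10^-7 m⁴
Required critical load P_cr = n·P = 1.8 × 286 = 514.8 kN = 5.148×10^5 N
From P_cr = π²EI/(K·L)²:  L = (1/K)·√(π²EI/P_cr) = (1/0.5)·√(π²×1.67×10^11×5.038×10^-7/5.148×10^5)
L = 2.54 m

L_max ≈ 2.54 m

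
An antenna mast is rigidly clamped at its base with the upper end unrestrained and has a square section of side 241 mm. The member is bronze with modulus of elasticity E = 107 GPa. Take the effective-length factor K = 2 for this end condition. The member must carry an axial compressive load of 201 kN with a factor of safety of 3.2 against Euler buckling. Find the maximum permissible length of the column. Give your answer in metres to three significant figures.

I = a⁴/12 = 241⁴/12 = 2.811×10^8 mm⁴
I = 2.811×10^-4 m⁴
Required critical load P_cr = n·P = 3.2 × 201 = 643.2 kN = 6.432×10^5 N
From P_cr = π²EI/(K·L)²:  L = (1/K)·√(π²EI/P_cr) = (1/2)·√(π²×1.07×10^11×2.811×10^-4/6.432×10^5)
L = 10.7 m

L_max ≈ 10.7 m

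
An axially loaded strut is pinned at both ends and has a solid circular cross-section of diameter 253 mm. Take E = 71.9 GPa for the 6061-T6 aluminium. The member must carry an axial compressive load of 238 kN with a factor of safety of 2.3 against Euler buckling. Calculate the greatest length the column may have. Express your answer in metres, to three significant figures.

I = πd⁴/64 = π×253⁴/64 = 2.011×10^8 mm⁴
I = 2.011×10^-4 m⁴
Required critical load P_cr = n·P = 2.3 × 238 = 547.4 kN = 5.474×10^5 N
From P_cr = π²EI/(K·L)²:  L = (1/K)·√(π²EI/P_cr) = (1/1)·√(π²×7.19×10^10×2.011×10^-4/5.474×10^5)
L = 16.1 m

L_max ≈ 16.1 m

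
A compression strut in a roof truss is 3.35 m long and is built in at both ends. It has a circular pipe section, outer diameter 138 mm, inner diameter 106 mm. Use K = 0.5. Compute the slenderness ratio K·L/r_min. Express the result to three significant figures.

d_o = 138 mm, d_i = 106 mm
I = π(d_o⁴ − d_i⁴)/64 = π(138⁴ − 106.0⁴)/64 = 1.161×10^7 mm⁴
A = 6.132×10^3 mm²;  r_min = √(I/A) = √(1.161×10^7/6.132×10^3) = 43.50 mm
L_e = K·L = 0.5 × 3.35 m = 1.675 m = 1675.0 mm
λ = L_e / r_min = 1675.0 / 43.50 = 38.5

λ ≈ 38.5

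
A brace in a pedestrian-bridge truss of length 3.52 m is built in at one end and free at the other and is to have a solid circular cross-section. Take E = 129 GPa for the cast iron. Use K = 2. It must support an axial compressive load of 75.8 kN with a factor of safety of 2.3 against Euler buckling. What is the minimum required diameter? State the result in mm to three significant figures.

Required P_cr = n·P = 2.3 × 75.8 = 174.3 kN
L_e = K·L = 2 × 3.52 = 7.040 m
Required I = P_cr·L_e²/(π²E) = 1.743×10^5 × 7.040² / (π² × 1.29×10^11) = 6.787×10^-6 m⁴
I_req = 6.787×10^6 mm⁴
Solid circle: I = πd⁴/64  ⇒  d = (64I/π)^(1/4) = (64×6.787×10^6/π)^(1/4) = 108 mm

d ≈ 108 mm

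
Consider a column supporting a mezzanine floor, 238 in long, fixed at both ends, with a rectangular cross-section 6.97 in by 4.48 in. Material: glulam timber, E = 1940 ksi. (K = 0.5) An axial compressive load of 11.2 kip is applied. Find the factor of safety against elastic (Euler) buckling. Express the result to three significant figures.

Buckling occurs about the weak axis: I_min = h·b³/12 with b = 4.48 in (the shorter side).
I_min = 6.97×4.48³/12 = 52.23 in⁴
Effective length L_e = K·L = 0.5 × 238 = 119.0 in
P_cr = π²EI / L_e² = π² × 1940×10³ × 52.23 / 119.0² = 7.061×10^4 lb
Factor of safety n = P_cr / P = 70.614 / 11.2 = 6.30

n ≈ 6.30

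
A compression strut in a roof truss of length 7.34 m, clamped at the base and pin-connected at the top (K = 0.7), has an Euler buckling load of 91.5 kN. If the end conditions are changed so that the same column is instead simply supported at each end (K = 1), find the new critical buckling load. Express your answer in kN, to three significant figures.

P_cr ≈ 44.8 kN

P_cr ∝ 1/K², so P_cr,new = P_cr,old × (K_old/K_new)² = 91.5 × (0.7/1)²
= 91.5 × 0.4900 = 44.8 kN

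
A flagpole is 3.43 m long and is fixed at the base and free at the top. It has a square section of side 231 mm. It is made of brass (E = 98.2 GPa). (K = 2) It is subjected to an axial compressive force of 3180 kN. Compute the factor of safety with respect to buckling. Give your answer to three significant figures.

I = a⁴/12 = 231⁴/12 = 2.373×10^8 mm⁴
I = 2.373×10^8 mm⁴ = 2.373×10^-4 m⁴
Effective length L_e = K·L = 2 × 3.43 = 6.860 m
P_cr = π²EI / L_e² = π² × 98.2×10⁹ × 2.373×10^-4 / 6.860² = 4.887×10^6 N
Factor of safety n = P_cr / P = 4886.9 / 3180 = 1.54

n ≈ 1.54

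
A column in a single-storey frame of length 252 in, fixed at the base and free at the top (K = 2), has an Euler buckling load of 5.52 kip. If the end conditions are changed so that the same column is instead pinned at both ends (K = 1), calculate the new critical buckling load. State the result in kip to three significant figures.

P_cr ≈ 22.1 kip

P_cr ∝ 1/K², so P_cr,new = P_cr,old × (K_old/K_new)² = 5.52 × (2/1)²
= 5.52 × 4.000 = 22.1 kip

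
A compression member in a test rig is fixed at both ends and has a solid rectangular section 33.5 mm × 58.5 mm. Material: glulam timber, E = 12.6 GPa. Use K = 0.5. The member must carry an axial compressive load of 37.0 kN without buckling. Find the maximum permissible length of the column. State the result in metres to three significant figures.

Buckling occurs about the weak axis: I_min = h·b³/12 with b = 33.5 mm (the shorter side).
I_min = 58.5×33.5³/12 = 1.833×10^5 mm⁴
I = 1.833×10^-7 m⁴
At the buckling limit P_cr = P = 3.700×10^4 N
From P_cr = π²EI/(K·L)²:  L = (1/K)·√(π²EI/P_cr) = (1/0.5)·√(π²×1.26×10^10×1.833×10^-7/3.700×10^4)
L = 1.57 m

L_max ≈ 1.57 m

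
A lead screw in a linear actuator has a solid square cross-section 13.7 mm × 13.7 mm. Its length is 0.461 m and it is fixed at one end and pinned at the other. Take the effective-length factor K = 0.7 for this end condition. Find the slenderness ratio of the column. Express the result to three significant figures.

λ ≈ 81.6

I = a⁴/12 = 13.7⁴/12 = 2.936×10^3 mm⁴
A = 187.7 mm²;  r_min = √(I/A) = √(2.936×10^3/187.7) = 3.955 mm
L_e = K·L = 0.7 × 0.461 m = 0.3227 m = 322.70 mm
λ = L_e / r_min = 322.70 / 3.955 = 81.6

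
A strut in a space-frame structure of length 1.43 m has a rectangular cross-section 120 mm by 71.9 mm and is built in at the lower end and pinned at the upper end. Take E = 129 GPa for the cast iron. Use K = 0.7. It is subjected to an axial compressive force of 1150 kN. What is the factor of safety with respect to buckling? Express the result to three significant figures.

Buckling occurs about the weak axis: I_min = h·b³/12 with b = 71.9 mm (the shorter side).
I_min = 120×71.9³/12 = 3.717×10^6 mm⁴
I = 3.717×10^6 mm⁴ = 3.717×10^-6 m⁴
Effective length L_e = K·L = 0.7 × 1.43 = 1.001 m
P_cr = π²EI / L_e² = π² × 129×10⁹ × 3.717×10^-6 / 1.001² = 4.723×10^6 N
Factor of safety n = P_cr / P = 4722.9 / 1150 = 4.11

n ≈ 4.11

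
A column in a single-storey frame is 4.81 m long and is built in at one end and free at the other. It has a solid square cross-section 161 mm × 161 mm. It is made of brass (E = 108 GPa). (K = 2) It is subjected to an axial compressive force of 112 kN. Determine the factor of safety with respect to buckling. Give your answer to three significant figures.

I = a⁴/12 = 161⁴/12 = 5.599×10^7 mm⁴
I = 5.599×10^7 mm⁴ = 5.599×10^-5 m⁴
Effective length L_e = K·L = 2 × 4.81 = 9.620 m
P_cr = π²EI / L_e² = π² × 108×10⁹ × 5.599×10^-5 / 9.620² = 6.449×10^5 N
Factor of safety n = P_cr / P = 644.90 / 112 = 5.76

n ≈ 5.76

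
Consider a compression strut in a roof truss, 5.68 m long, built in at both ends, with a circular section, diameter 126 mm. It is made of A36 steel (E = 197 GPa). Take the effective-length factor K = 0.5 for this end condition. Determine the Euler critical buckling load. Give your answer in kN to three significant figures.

I = πd⁴/64 = π×126⁴/64 = 1.237×10^7 mm⁴
I = 1.237×10^7 mm⁴ = 1.237×10^-5 m⁴
Effective length L_e = K·L = 0.5 × 5.68 = 2.840 m
P_cr = π²EI / L_e² = π² × 197×10⁹ × 1.237×10^-5 / 2.840² = 2.983×10^6 N

P_cr ≈ 2980 kN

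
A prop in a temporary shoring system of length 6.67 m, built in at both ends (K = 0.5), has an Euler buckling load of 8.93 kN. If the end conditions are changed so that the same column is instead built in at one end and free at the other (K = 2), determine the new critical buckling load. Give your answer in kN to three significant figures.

P_cr ≈ 0.558 kN

P_cr ∝ 1/K², so P_cr,new = P_cr,old × (K_old/K_new)² = 8.93 × (0.5/2)²
= 8.93 × 0.06250 = 0.558 kN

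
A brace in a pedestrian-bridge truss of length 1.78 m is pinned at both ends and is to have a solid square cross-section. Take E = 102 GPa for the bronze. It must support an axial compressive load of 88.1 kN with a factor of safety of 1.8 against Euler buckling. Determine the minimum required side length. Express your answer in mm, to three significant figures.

Required P_cr = n·P = 1.8 × 88.1 = 158.6 kN
L_e = K·L = 1 × 1.78 = 1.780 m
Required I = P_cr·L_e²/(π²E) = 1.586×10^5 × 1.780² / (π² × 1.02×10^11) = 4.991×10^-7 m⁴
I_req = 4.991×10^5 mm⁴
Solid square: I = a⁴/12  ⇒  a = (12I)^(1/4) = (12×4.991×10^5)^(1/4) = 49.5 mm

a ≈ 49.5 mm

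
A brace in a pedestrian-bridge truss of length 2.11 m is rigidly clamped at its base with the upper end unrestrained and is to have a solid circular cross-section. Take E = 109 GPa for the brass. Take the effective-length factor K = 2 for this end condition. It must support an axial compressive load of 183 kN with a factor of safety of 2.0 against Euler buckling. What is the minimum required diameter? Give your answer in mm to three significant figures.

d ≈ 105 mm

Required P_cr = n·P = 2.0 × 183 = 366.0 kN
L_e = K·L = 2 × 2.11 = 4.220 m
Required I = P_cr·L_e²/(π²E) = 3.660×10^5 × 4.220² / (π² × 1.09×10^11) = 6.059×10^-6 m⁴
I_req = 6.059×10^6 mm⁴
Solid circle: I = πd⁴/64  ⇒  d = (64I/π)^(1/4) = (64×6.059×10^6/π)^(1/4) = 105 mm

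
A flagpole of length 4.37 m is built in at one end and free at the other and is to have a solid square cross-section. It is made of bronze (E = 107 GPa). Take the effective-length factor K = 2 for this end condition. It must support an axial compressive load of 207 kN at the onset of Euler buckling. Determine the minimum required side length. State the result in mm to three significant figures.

L_e = K·L = 2 × 4.37 = 8.740 m
Required I = P_cr·L_e²/(π²E) = 2.070×10^5 × 8.740² / (π² × 1.07×10^11) = 1.497×10^-5 m⁴
I_req = 1.497×10^7 mm⁴
Solid square: I = a⁴/12  ⇒  a = (12I)^(1/4) = (12×1.497×10^7)^(1/4) = 116 mm

a ≈ 116 mm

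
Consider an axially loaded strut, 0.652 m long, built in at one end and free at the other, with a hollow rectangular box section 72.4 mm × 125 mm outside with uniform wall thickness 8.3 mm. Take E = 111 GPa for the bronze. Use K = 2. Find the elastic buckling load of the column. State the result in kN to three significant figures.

P_cr ≈ 1540 kN

Inner dimensions: h_i = 125 − 2×8.3 = 108.4 mm, b_i = 72.4 − 2×8.3 = 55.80 mm
Weak-axis I_min = (h_o·b_o³ − h_i·b_i³)/12 with b_o = 72.4, b_i = 55.80 mm (shorter outer/inner sides).
I_min = (125×72.4³ − 108.4×55.80³)/12 = 2.384×10^6 mm⁴
I = 2.384×10^6 mm⁴ = 2.384×10^-6 m⁴
Effective length L_e = K·L = 2 × 0.652 = 1.304 m
P_cr = π²EI / L_e² = π² × 111×10⁹ × 2.384×10^-6 / 1.304² = 1.536×10^6 N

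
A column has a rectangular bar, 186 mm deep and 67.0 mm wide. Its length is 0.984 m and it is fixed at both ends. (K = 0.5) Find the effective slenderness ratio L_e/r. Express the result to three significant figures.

λ ≈ 25.4

For a rectangle r_min = b/√12 = 67.0/√12 = 19.34 mm
L_e = K·L = 0.5 × 0.984 m = 0.4920 m = 492.00 mm
λ = L_e / r_min = 492.00 / 19.34 = 25.4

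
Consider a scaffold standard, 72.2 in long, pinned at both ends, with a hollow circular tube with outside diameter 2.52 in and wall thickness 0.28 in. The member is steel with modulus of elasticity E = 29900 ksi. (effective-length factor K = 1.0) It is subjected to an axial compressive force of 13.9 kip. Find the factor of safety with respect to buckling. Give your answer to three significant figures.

Inner diameter d_i = 2.52 − 2×0.28 = 1.960 in
I = π(d_o⁴ − d_i⁴)/64 = π(2.52⁴ − 1.960⁴)/64 = 1.255 in⁴
Effective length L_e = K·L = 1 × 72.2 = 72.20 in
P_cr = π²EI / L_e² = π² × 29900×10³ × 1.255 / 72.20² = 7.105×10^4 lb
Factor of safety n = P_cr / P = 71.055 / 13.9 = 5.11

n ≈ 5.11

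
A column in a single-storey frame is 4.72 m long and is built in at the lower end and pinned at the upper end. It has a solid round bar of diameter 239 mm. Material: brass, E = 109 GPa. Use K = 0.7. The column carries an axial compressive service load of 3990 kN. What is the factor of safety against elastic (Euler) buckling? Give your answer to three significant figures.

I = πd⁴/64 = π×239⁴/64 = 1.602×10^8 mm⁴
I = 1.602×10^8 mm⁴ = 1.602×10^-4 m⁴
Effective length L_e = K·L = 0.7 × 4.72 = 3.304 m
P_cr = π²EI / L_e² = π² × 109×10⁹ × 1.602×10^-4 / 3.304² = 1.578×10^7 N
Factor of safety n = P_cr / P = 15784 / 3990 = 3.96

n ≈ 3.96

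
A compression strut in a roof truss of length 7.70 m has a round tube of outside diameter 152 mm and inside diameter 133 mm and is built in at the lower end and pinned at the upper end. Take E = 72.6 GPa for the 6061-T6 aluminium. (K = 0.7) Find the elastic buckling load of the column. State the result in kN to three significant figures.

P_cr ≈ 267 kN

d_o = 152 mm, d_i = 133 mm
I = π(d_o⁴ − d_i⁴)/64 = π(152⁴ − 133.0⁴)/64 = 1.084×10^7 mm⁴
I = 1.084×10^7 mm⁴ = 1.084×10^-5 m⁴
Effective length L_e = K·L = 0.7 × 7.70 = 5.390 m
P_cr = π²EI / L_e² = π² × 72.6×10⁹ × 1.084×10^-5 / 5.390² = 2.674×10^5 N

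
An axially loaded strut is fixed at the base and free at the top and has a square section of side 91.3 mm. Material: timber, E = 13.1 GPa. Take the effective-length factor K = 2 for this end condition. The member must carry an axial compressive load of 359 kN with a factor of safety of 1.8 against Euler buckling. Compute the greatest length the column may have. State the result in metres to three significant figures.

L_max ≈ 0.538 m

I = a⁴/12 = 91.3⁴/12 = 5.790×10^6 mm⁴
I = 5.790×10^-6 m⁴
Required critical load P_cr = n·P = 1.8 × 359 = 646.2 kN = 6.462×10^5 N
From P_cr = π²EI/(K·L)²:  L = (1/K)·√(π²EI/P_cr) = (1/2)·√(π²×1.31×10^10×5.790×10^-6/6.462×10^5)
L = 0.538 m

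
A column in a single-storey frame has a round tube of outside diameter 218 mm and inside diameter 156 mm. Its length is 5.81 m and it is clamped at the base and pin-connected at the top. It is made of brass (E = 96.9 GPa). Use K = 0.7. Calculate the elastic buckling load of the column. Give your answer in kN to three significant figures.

P_cr ≈ 4730 kN

d_o = 218 mm, d_i = 156 mm
I = π(d_o⁴ − d_i⁴)/64 = π(218⁴ − 156.0⁴)/64 = 8.179×10^7 mm⁴
I = 8.179×10^7 mm⁴ = 8.179×10^-5 m⁴
Effective length L_e = K·L = 0.7 × 5.81 = 4.067 m
P_cr = π²EI / L_e² = π² × 96.9×10⁹ × 8.179×10^-5 / 4.067² = 4.729×10^6 N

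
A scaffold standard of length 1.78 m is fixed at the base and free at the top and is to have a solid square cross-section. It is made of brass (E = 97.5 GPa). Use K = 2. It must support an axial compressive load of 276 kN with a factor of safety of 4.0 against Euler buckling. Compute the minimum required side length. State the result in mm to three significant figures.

a ≈ 115 mm

Required P_cr = n·P = 4.0 × 276 = 1104 kN
L_e = K·L = 2 × 1.78 = 3.560 m
Required I = P_cr·L_e²/(π²E) = 1.104×10^6 × 3.560² / (π² × 9.75×10^10) = 1.454×10^-5 m⁴
I_req = 1.454×10^7 mm⁴
Solid square: I = a⁴/12  ⇒  a = (12I)^(1/4) = (12×1.454×10^7)^(1/4) = 115 mm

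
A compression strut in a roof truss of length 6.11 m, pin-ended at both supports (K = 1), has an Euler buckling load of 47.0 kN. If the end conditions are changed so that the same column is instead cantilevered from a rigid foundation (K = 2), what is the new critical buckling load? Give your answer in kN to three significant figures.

P_cr ∝ 1/K², so P_cr,new = P_cr,old × (K_old/K_new)² = 47.0 × (1/2)²
= 47.0 × 0.2500 = 11.8 kN

P_cr ≈ 11.8 kN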